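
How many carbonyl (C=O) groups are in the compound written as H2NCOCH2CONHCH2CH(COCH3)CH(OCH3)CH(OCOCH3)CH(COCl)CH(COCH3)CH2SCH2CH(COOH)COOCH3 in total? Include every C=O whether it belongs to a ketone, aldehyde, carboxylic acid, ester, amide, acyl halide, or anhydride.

H2NCO: amide, 1 C=O (running total 1).
CH2CONHCH2: amide, 1 C=O (running total 2).
CH(COCH3): ketone, 1 C=O (running total 3).
CH(OCOCH3): ester, 1 C=O (running total 4).
CH(COCl): acyl halide, 1 C=O (running total 5).
CH(COCH3): ketone, 1 C=O (running total 6).
CH(COOH): carboxylic acid, 1 C=O (running total 7).
COOCH3: ester, 1 C=O (running total 8).

8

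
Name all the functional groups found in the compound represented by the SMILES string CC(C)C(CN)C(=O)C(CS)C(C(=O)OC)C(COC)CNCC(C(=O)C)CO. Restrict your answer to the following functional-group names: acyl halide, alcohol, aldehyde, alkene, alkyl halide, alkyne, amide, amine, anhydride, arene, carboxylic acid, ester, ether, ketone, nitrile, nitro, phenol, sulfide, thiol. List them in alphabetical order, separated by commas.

Working along the chain:
  CH(CH2NH2): pendant –CH2NH2: N on sp³ C, no adjacent C=O → amine.
  CO: –C(=O)– with carbon on both sides → ketone.
  CH(CH2SH): pendant –CH2SH → thiol.
  CH(COOCH3): pendant –COOCH3: carbonyl C bonded to C and –OCH3 → ester.
  CH(CH2OCH3): pendant –CH2OCH3: C–O–C linkage → ether.
  CH2NHCH2: C–N–C with sp³ carbons and no adjacent C=O → amine (secondary).
  CH(COCH3): pendant –COCH3: carbonyl C bonded to two carbons → ketone.
  CH2OH: –OH on an sp³ carbon → alcohol.

alcohol, amine, ester, ether, ketone, thiol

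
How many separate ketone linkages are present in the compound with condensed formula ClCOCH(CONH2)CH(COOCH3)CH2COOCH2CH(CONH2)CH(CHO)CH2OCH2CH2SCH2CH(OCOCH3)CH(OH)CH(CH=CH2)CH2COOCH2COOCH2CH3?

0

Reading the structure from left to right:
  ClCO: –C(=O)Cl: carbonyl C bonded to C and to a halogen → acyl halide (not alkyl halide).
  CH(CONH2): pendant –CONH2: carbonyl C bonded to C and N → amide.
  CH(COOCH3): pendant –COOCH3: carbonyl C bonded to C and –OCH3 → ester.
  CH2COOCH2: –C(=O)–O–C with C on the carbonyl side → ester.
  CH(CONH2): pendant –CONH2: carbonyl C bonded to C and N → amide.
  CH(CHO): pendant –CHO: carbonyl C bonded to C and H → aldehyde.
  CH2OCH2: C–O–C with sp³ carbons on both sides and no adjacent C=O → ether.
  CH2SCH2: C–S–C linkage → sulfide (thioether).
  CH(OCOCH3): pendant –OC(=O)CH3: an acyloxy group → ester.
  CH(OH): –OH on an sp³ carbon → alcohol (secondary).
  CH(CH=CH2): pendant –CH=CH2: C=C double bond → alkene.
  CH2COOCH2: –C(=O)–O–C with C on the carbonyl side → ester.
  COOCH2CH3: –C(=O)OCH2CH3: carbonyl C bonded to C and to –OEt → ester.
No segment is a ketone: ClCO is acyl halide, not ketone; CH(CONH2) is amide, not ketone; CH(COOCH3) is ester, not ketone. → 0.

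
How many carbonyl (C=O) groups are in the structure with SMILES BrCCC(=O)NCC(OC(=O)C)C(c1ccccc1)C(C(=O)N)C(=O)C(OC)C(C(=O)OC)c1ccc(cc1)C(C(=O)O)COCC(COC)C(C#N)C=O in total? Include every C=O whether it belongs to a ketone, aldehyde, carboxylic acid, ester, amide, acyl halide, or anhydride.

CH2CONHCH2: amide, 1 C=O (running total 1).
CH(OCOCH3): ester, 1 C=O (running total 2).
CH(CONH2): amide, 1 C=O (running total 3).
CO: ketone, 1 C=O (running total 4).
CH(COOCH3): ester, 1 C=O (running total 5).
CH(COOH): carboxylic acid, 1 C=O (running total 6).
CHO: aldehyde, 1 C=O (running total 7).

7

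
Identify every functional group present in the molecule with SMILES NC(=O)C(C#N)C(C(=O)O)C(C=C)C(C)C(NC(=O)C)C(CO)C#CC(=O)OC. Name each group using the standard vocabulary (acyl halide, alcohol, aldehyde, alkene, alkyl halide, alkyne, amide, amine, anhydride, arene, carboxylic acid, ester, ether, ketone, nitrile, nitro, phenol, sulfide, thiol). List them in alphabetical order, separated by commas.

Working along the chain:
  H2NCO: –C(=O)NH2: carbonyl C bonded to C and to N → amide (the N is not a separate amine).
  CH(CN): pendant –C≡N: nitrile.
  CH(COOH): pendant –COOH: carbonyl C bonded to C and –OH → carboxylic acid.
  CH(CH=CH2): pendant –CH=CH2: C=C double bond → alkene.
  CH(NHCOCH3): pendant –NHC(=O)CH3: N bonded to a carbonyl → amide (not amine).
  CH(CH2OH): pendant –CH2OH on an sp³ backbone C → alcohol.
  C≡C: C≡C triple bond → alkyne.
  COOCH3: –C(=O)OCH3: carbonyl C bonded to C and to –OCH3 → ester (not ketone + ether).

alcohol, alkene, alkyne, amide, carboxylic acid, ester, nitrile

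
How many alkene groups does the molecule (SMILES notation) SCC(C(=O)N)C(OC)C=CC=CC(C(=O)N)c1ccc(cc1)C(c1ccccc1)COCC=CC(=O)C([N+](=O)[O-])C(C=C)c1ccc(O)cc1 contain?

–SH on an sp³ carbon → thiol.
pendant –CONH2: carbonyl C bonded to C and N → amide.
pendant –OCH3: C–O–C with sp³ C, no adjacent C=O → ether.
C=C double bond → alkene.
C=C double bond → alkene.
pendant –CONH2: carbonyl C bonded to C and N → amide.
para-disubstituted benzene ring → arene.
pendant –C6H5: benzene ring → arene.
C–O–C with sp³ carbons on both sides and no adjacent C=O → ether.
C=C double bond → alkene.
–C(=O)– with carbon on both sides → ketone.
–NO2 on an sp³ carbon → nitro (the N=O is not a carbonyl).
pendant –CH=CH2: C=C double bond → alkene.
–OH attached directly to an aromatic ring → phenol (not alcohol); the ring itself is an arene.
Alkene appears at: CH=CH, CH=CH, CH=CH, CH(CH=CH2) → 4.

4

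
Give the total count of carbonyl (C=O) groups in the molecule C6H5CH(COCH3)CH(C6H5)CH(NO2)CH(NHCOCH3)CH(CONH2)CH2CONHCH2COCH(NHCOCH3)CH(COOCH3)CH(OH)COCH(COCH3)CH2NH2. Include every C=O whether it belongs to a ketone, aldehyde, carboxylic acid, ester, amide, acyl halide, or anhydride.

CH(COCH3): ketone, 1 C=O (running total 1).
CH(NHCOCH3): amide, 1 C=O (running total 2).
CH(CONH2): amide, 1 C=O (running total 3).
CH2CONHCH2: amide, 1 C=O (running total 4).
CO: ketone, 1 C=O (running total 5).
CH(NHCOCH3): amide, 1 C=O (running total 6).
CH(COOCH3): ester, 1 C=O (running total 7).
CO: ketone, 1 C=O (running total 8).
CH(COCH3): ketone, 1 C=O (running total 9).

9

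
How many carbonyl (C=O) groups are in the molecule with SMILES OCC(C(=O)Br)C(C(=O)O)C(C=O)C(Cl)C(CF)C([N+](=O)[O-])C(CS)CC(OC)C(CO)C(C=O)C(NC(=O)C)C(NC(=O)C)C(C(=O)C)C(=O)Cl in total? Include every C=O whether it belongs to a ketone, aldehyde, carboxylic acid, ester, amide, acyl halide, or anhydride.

CH(COBr): acyl halide, 1 C=O (running total 1).
CH(COOH): carboxylic acid, 1 C=O (running total 2).
CH(CHO): aldehyde, 1 C=O (running total 3).
CH(CHO): aldehyde, 1 C=O (running total 4).
CH(NHCOCH3): amide, 1 C=O (running total 5).
CH(NHCOCH3): amide, 1 C=O (running total 6).
CH(COCH3): ketone, 1 C=O (running total 7).
COCl: acyl halide, 1 C=O (running total 8).

8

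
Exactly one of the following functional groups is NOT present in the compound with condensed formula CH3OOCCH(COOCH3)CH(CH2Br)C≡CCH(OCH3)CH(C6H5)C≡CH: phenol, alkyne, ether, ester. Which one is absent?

alkyne: present (C≡C — C≡C triple bond → alkyne).
ether: present (CH(OCH3) — pendant –OCH3: C–O–C with sp³ C, no adjacent C=O → ether).
ester: present (CH3OOC — CH3O–C(=O)–: carbonyl C bonded to C and to –OCH3 → ester (not ketone + ether)).
phenol: no segment matches this pattern.

phenol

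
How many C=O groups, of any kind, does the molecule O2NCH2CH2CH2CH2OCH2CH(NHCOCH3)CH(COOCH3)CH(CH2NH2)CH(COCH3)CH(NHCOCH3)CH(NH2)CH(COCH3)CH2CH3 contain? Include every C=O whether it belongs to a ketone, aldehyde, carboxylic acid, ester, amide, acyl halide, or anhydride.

5

CH(NHCOCH3): amide, 1 C=O (running total 1).
CH(COOCH3): ester, 1 C=O (running total 2).
CH(COCH3): ketone, 1 C=O (running total 3).
CH(NHCOCH3): amide, 1 C=O (running total 4).
CH(COCH3): ketone, 1 C=O (running total 5).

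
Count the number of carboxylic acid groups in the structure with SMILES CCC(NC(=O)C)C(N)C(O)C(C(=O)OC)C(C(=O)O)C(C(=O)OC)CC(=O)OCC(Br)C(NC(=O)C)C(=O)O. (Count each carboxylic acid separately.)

2

Working along the chain:
  CH(NHCOCH3): pendant –NHC(=O)CH3: N bonded to a carbonyl → amide (not amine).
  CH(NH2): –NH2 on an sp³ carbon with no adjacent C=O → amine.
  CH(OH): –OH on an sp³ carbon → alcohol (secondary).
  CH(COOCH3): pendant –COOCH3: carbonyl C bonded to C and –OCH3 → ester.
  CH(COOH): pendant –COOH: carbonyl C bonded to C and –OH → carboxylic acid.
  CH(COOCH3): pendant –COOCH3: carbonyl C bonded to C and –OCH3 → ester.
  CH2COOCH2: –C(=O)–O–C with C on the carbonyl side → ester.
  CH(Br): halogen on an sp³ carbon → alkyl halide.
  CH(NHCOCH3): pendant –NHC(=O)CH3: N bonded to a carbonyl → amide (not amine).
  COOH: –COOH: carbonyl C bonded to –OH and C → carboxylic acid (the –OH is not a separate alcohol).
Carboxylic acid appears at: CH(COOH), COOH → 2.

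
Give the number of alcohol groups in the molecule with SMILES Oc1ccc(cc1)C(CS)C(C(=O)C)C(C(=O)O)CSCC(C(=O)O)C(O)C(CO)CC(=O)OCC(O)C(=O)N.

Taking each segment in turn:
  HOC6H4: –OH attached directly to an aromatic ring → phenol (not alcohol); the ring itself is an arene.
  CH(CH2SH): pendant –CH2SH → thiol.
  CH(COCH3): pendant –COCH3: carbonyl C bonded to two carbons → ketone.
  CH(COOH): pendant –COOH: carbonyl C bonded to C and –OH → carboxylic acid.
  CH2SCH2: C–S–C linkage → sulfide (thioether).
  CH(COOH): pendant –COOH: carbonyl C bonded to C and –OH → carboxylic acid.
  CH(OH): –OH on an sp³ carbon → alcohol (secondary).
  CH(CH2OH): pendant –CH2OH on an sp³ backbone C → alcohol.
  CH2COOCH2: –C(=O)–O–C with C on the carbonyl side → ester.
  CH(OH): –OH on an sp³ carbon → alcohol (secondary).
  CONH2: –C(=O)NH2: carbonyl C bonded to C and to N → amide (the N is not a separate amine).
Alcohol appears at: CH(OH), CH(CH2OH), CH(OH) → 3.

3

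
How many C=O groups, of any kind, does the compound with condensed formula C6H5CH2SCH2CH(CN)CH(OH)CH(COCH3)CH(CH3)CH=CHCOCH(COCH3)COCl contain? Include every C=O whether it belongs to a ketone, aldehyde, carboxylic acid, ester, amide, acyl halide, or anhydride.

4

CH(COCH3): ketone, 1 C=O (running total 1).
CO: ketone, 1 C=O (running total 2).
CH(COCH3): ketone, 1 C=O (running total 3).
COCl: acyl halide, 1 C=O (running total 4).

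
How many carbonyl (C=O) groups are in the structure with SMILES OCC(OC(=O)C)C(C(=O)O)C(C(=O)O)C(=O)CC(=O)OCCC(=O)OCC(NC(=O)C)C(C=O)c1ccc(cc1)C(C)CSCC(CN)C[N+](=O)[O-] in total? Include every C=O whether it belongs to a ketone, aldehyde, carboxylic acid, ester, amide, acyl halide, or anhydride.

CH(OCOCH3): ester, 1 C=O (running total 1).
CH(COOH): carboxylic acid, 1 C=O (running total 2).
CH(COOH): carboxylic acid, 1 C=O (running total 3).
CO: ketone, 1 C=O (running total 4).
CH2COOCH2: ester, 1 C=O (running total 5).
CH2COOCH2: ester, 1 C=O (running total 6).
CH(NHCOCH3): amide, 1 C=O (running total 7).
CH(CHO): aldehyde, 1 C=O (running total 8).

8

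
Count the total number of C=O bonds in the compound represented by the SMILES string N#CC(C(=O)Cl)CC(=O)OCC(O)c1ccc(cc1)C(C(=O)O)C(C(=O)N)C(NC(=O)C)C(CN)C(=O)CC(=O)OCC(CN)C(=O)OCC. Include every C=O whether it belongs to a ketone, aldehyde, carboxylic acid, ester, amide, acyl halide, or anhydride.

8

CH(COCl): acyl halide, 1 C=O (running total 1).
CH2COOCH2: ester, 1 C=O (running total 2).
CH(COOH): carboxylic acid, 1 C=O (running total 3).
CH(CONH2): amide, 1 C=O (running total 4).
CH(NHCOCH3): amide, 1 C=O (running total 5).
CO: ketone, 1 C=O (running total 6).
CH2COOCH2: ester, 1 C=O (running total 7).
COOCH2CH3: ester, 1 C=O (running total 8).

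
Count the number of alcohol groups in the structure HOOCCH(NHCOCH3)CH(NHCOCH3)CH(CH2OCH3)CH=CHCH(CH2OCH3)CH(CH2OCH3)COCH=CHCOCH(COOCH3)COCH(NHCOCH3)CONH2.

–COOH: carbonyl C bonded to –OH and C → carboxylic acid (the –OH is not a separate alcohol).
pendant –NHC(=O)CH3: N bonded to a carbonyl → amide (not amine).
pendant –NHC(=O)CH3: N bonded to a carbonyl → amide (not amine).
pendant –CH2OCH3: C–O–C linkage → ether.
C=C double bond → alkene.
pendant –CH2OCH3: C–O–C linkage → ether.
pendant –CH2OCH3: C–O–C linkage → ether.
–C(=O)– with carbon on both sides → ketone.
C=C double bond → alkene.
–C(=O)– with carbon on both sides → ketone.
pendant –COOCH3: carbonyl C bonded to C and –OCH3 → ester.
–C(=O)– with carbon on both sides → ketone.
pendant –NHC(=O)CH3: N bonded to a carbonyl → amide (not amine).
–C(=O)NH2: carbonyl C bonded to C and to N → amide (the N is not a separate amine).
No segment is a alcohol: HOOC is carboxylic acid, not alcohol; CH(CH2OCH3) is ether, not alcohol; CH(CH2OCH3) is ether, not alcohol. → 0.

0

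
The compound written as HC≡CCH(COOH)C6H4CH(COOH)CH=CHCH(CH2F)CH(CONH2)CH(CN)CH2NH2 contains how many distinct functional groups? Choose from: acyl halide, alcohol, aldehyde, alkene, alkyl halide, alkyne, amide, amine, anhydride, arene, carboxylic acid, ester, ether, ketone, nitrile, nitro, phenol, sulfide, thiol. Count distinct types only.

Working along the chain:
  HC≡C: C≡C triple bond → alkyne.
  CH(COOH): pendant –COOH: carbonyl C bonded to C and –OH → carboxylic acid.
  C6H4: para-disubstituted benzene ring → arene.
  CH(COOH): pendant –COOH: carbonyl C bonded to C and –OH → carboxylic acid.
  CH=CH: C=C double bond → alkene.
  CH(CH2F): pendant –CH2X: halogen on sp³ carbon → alkyl halide.
  CH(CONH2): pendant –CONH2: carbonyl C bonded to C and N → amide.
  CH(CN): pendant –C≡N: nitrile.
  CH2NH2: –NH2 on an sp³ carbon with no adjacent C=O → amine.
Distinct types present: alkene, alkyl halide, alkyne, amide, amine, arene, carboxylic acid, nitrile.

8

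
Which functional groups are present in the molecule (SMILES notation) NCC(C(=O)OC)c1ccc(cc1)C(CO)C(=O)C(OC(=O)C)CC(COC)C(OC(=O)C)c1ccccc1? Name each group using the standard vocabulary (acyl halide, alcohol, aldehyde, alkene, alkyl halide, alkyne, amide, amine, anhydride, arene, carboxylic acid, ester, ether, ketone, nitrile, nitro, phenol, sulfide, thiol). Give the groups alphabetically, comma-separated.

Working along the chain:
  H2NCH2: –NH2 on an sp³ carbon with no adjacent C=O → amine.
  CH(COOCH3): pendant –COOCH3: carbonyl C bonded to C and –OCH3 → ester.
  C6H4: para-disubstituted benzene ring → arene.
  CH(CH2OH): pendant –CH2OH on an sp³ backbone C → alcohol.
  CO: –C(=O)– with carbon on both sides → ketone.
  CH(OCOCH3): pendant –OC(=O)CH3: an acyloxy group → ester.
  CH(CH2OCH3): pendant –CH2OCH3: C–O–C linkage → ether.
  CH(OCOCH3): pendant –OC(=O)CH3: an acyloxy group → ester.
  C6H5: –C6H5 phenyl ring → arene.

alcohol, amine, arene, ester, ether, ketone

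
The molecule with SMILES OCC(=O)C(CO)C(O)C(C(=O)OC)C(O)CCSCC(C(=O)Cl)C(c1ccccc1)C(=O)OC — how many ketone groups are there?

Working along the chain:
  HOCH2: HO– on an sp³ carbon → alcohol.
  CO: –C(=O)– with carbon on both sides → ketone.
  CH(CH2OH): pendant –CH2OH on an sp³ backbone C → alcohol.
  CH(OH): –OH on an sp³ carbon → alcohol (secondary).
  CH(COOCH3): pendant –COOCH3: carbonyl C bonded to C and –OCH3 → ester.
  CH(OH): –OH on an sp³ carbon → alcohol (secondary).
  CH2SCH2: C–S–C linkage → sulfide (thioether).
  CH(COCl): pendant –C(=O)X: carbonyl C bonded to C and halogen → acyl halide.
  CH(C6H5): pendant –C6H5: benzene ring → arene.
  COOCH3: –C(=O)OCH3: carbonyl C bonded to C and to –OCH3 → ester (not ketone + ether).
Ketone appears at: CO → 1.

1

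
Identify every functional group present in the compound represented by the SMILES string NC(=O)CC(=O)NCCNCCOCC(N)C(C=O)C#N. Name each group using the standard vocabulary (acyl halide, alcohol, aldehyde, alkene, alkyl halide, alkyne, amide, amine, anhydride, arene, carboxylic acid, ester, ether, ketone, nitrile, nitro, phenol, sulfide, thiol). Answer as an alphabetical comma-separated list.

–C(=O)NH2: carbonyl C bonded to C and to N → amide (the N is not a separate amine).
–C(=O)–N– linkage → amide (the N is not an amine).
C–N–C with sp³ carbons and no adjacent C=O → amine (secondary).
C–O–C with sp³ carbons on both sides and no adjacent C=O → ether.
–NH2 on an sp³ carbon with no adjacent C=O → amine.
pendant –CHO: carbonyl C bonded to C and H → aldehyde.
–C≡N: carbon triple-bonded to nitrogen → nitrile.

aldehyde, amide, amine, ether, nitrile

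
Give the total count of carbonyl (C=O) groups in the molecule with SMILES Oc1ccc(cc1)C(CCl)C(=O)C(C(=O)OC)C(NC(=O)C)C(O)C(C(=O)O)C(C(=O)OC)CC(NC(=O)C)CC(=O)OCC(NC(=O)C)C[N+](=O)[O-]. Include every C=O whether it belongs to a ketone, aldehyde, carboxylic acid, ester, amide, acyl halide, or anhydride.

8

CO: ketone, 1 C=O (running total 1).
CH(COOCH3): ester, 1 C=O (running total 2).
CH(NHCOCH3): amide, 1 C=O (running total 3).
CH(COOH): carboxylic acid, 1 C=O (running total 4).
CH(COOCH3): ester, 1 C=O (running total 5).
CH(NHCOCH3): amide, 1 C=O (running total 6).
CH2COOCH2: ester, 1 C=O (running total 7).
CH(NHCOCH3): amide, 1 C=O (running total 8).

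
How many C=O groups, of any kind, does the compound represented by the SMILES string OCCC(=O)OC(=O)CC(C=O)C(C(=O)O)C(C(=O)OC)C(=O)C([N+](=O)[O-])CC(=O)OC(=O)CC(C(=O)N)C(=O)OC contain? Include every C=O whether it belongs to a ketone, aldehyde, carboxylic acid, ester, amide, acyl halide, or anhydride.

10

CH2CO-O-COCH2: anhydride, 2 C=O (running total 2).
CH(CHO): aldehyde, 1 C=O (running total 3).
CH(COOH): carboxylic acid, 1 C=O (running total 4).
CH(COOCH3): ester, 1 C=O (running total 5).
CO: ketone, 1 C=O (running total 6).
CH2CO-O-COCH2: anhydride, 2 C=O (running total 8).
CH(CONH2): amide, 1 C=O (running total 9).
COOCH3: ester, 1 C=O (running total 10).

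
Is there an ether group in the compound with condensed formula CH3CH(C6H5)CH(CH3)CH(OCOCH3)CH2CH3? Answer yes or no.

Reading the structure from left to right:
  CH(C6H5): pendant –C6H5: benzene ring → arene.
  CH(OCOCH3): pendant –OC(=O)CH3: an acyloxy group → ester.
In CH(OCOCH3), the C–O–C oxygen is adjacent to a C=O, so it belongs to an ester, not an ether.
The groups actually present are: arene, ester.

no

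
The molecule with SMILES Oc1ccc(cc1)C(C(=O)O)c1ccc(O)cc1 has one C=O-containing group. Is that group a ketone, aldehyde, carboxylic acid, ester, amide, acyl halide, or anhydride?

The carbonyl is in the CH(COOH) segment: pendant –COOH: carbonyl C bonded to C and –OH → carboxylic acid.

carboxylic acid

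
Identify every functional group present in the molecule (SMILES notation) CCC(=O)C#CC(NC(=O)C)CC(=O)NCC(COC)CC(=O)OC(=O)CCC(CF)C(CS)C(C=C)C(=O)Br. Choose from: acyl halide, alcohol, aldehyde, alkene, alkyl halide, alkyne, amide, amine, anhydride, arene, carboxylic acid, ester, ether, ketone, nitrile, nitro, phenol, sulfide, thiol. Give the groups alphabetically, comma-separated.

acyl halide, alkene, alkyl halide, alkyne, amide, anhydride, ether, ketone, thiol

–C(=O)– with carbon on both sides → ketone.
C≡C triple bond → alkyne.
pendant –NHC(=O)CH3: N bonded to a carbonyl → amide (not amine).
–C(=O)–N– linkage → amide (the N is not an amine).
pendant –CH2OCH3: C–O–C linkage → ether.
two acyl groups sharing one oxygen, –C(=O)–O–C(=O)– → anhydride.
pendant –CH2X: halogen on sp³ carbon → alkyl halide.
pendant –CH2SH → thiol.
pendant –CH=CH2: C=C double bond → alkene.
–C(=O)Br: carbonyl C bonded to C and to a halogen → acyl halide (not alkyl halide).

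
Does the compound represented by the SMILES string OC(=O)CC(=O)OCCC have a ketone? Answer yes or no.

no

Working along the chain:
  HOOC: –COOH: carbonyl C bonded to –OH and C → carboxylic acid (the –OH is not a separate alcohol).
  CH2COOCH2: –C(=O)–O–C with C on the carbonyl side → ester.
In CH2COOCH2, the C=O is bonded to an –O–C group, which defines an ester, not a ketone. In HOOC, the C=O bears an –OH, making it a carboxylic acid rather than a ketone.
The groups actually present are: carboxylic acid, ester.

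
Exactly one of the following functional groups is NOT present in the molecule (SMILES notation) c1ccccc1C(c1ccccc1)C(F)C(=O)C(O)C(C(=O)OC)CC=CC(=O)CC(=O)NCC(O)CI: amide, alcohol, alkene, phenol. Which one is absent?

phenol

alcohol: present (CH(OH) — –OH on an sp³ carbon → alcohol (secondary)).
alkene: present (CH=CH — C=C double bond → alkene).
amide: present (CH2CONHCH2 — –C(=O)–N– linkage → amide (the N is not an amine)).
phenol: absent. In CH(OH), the –OH is on an sp³ carbon, not on an aromatic ring, so it is an alcohol.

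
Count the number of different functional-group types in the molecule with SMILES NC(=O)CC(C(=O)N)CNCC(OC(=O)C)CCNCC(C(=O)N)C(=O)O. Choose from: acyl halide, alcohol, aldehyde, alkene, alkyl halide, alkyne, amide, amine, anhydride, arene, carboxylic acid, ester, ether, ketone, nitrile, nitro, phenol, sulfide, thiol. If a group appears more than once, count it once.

–C(=O)NH2: carbonyl C bonded to C and to N → amide (the N is not a separate amine).
pendant –CONH2: carbonyl C bonded to C and N → amide.
C–N–C with sp³ carbons and no adjacent C=O → amine (secondary).
pendant –OC(=O)CH3: an acyloxy group → ester.
C–N–C with sp³ carbons and no adjacent C=O → amine (secondary).
pendant –CONH2: carbonyl C bonded to C and N → amide.
–COOH: carbonyl C bonded to –OH and C → carboxylic acid (the –OH is not a separate alcohol).
Distinct types present: amide, amine, carboxylic acid, ester.

4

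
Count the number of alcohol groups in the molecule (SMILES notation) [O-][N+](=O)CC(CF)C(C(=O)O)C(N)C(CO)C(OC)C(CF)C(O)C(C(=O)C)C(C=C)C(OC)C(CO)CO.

4

Taking each segment in turn:
  O2NCH2: –NO2 on carbon → nitro group.
  CH(CH2F): pendant –CH2X: halogen on sp³ carbon → alkyl halide.
  CH(COOH): pendant –COOH: carbonyl C bonded to C and –OH → carboxylic acid.
  CH(NH2): –NH2 on an sp³ carbon with no adjacent C=O → amine.
  CH(CH2OH): pendant –CH2OH on an sp³ backbone C → alcohol.
  CH(OCH3): pendant –OCH3: C–O–C with sp³ C, no adjacent C=O → ether.
  CH(CH2F): pendant –CH2X: halogen on sp³ carbon → alkyl halide.
  CH(OH): –OH on an sp³ carbon → alcohol (secondary).
  CH(COCH3): pendant –COCH3: carbonyl C bonded to two carbons → ketone.
  CH(CH=CH2): pendant –CH=CH2: C=C double bond → alkene.
  CH(OCH3): pendant –OCH3: C–O–C with sp³ C, no adjacent C=O → ether.
  CH(CH2OH): pendant –CH2OH on an sp³ backbone C → alcohol.
  CH2OH: –OH on an sp³ carbon → alcohol.
Alcohol appears at: CH(CH2OH), CH(OH), CH(CH2OH), CH2OH → 4.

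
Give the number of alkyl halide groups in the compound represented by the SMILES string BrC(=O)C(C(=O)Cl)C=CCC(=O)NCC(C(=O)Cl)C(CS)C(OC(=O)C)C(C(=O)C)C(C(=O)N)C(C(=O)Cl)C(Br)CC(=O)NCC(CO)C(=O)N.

Taking each segment in turn:
  BrCO: –C(=O)Br: carbonyl C bonded to C and to a halogen → acyl halide (not alkyl halide).
  CH(COCl): pendant –C(=O)X: carbonyl C bonded to C and halogen → acyl halide.
  CH=CH: C=C double bond → alkene.
  CH2CONHCH2: –C(=O)–N– linkage → amide (the N is not an amine).
  CH(COCl): pendant –C(=O)X: carbonyl C bonded to C and halogen → acyl halide.
  CH(CH2SH): pendant –CH2SH → thiol.
  CH(OCOCH3): pendant –OC(=O)CH3: an acyloxy group → ester.
  CH(COCH3): pendant –COCH3: carbonyl C bonded to two carbons → ketone.
  CH(CONH2): pendant –CONH2: carbonyl C bonded to C and N → amide.
  CH(COCl): pendant –C(=O)X: carbonyl C bonded to C and halogen → acyl halide.
  CH(Br): halogen on an sp³ carbon → alkyl halide.
  CH2CONHCH2: –C(=O)–N– linkage → amide (the N is not an amine).
  CH(CH2OH): pendant –CH2OH on an sp³ backbone C → alcohol.
  CONH2: –C(=O)NH2: carbonyl C bonded to C and to N → amide (the N is not a separate amine).
Alkyl halide appears at: CH(Br) → 1.

1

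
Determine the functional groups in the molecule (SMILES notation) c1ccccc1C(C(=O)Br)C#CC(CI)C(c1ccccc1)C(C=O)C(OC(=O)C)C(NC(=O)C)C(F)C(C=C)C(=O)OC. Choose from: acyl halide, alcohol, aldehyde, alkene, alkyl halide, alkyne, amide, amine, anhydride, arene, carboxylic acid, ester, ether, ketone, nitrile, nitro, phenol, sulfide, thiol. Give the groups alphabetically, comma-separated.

acyl halide, aldehyde, alkene, alkyl halide, alkyne, amide, arene, ester

Taking each segment in turn:
  C6H5: C6H5– phenyl ring → arene.
  CH(COBr): pendant –C(=O)X: carbonyl C bonded to C and halogen → acyl halide.
  C≡C: C≡C triple bond → alkyne.
  CH(CH2I): pendant –CH2X: halogen on sp³ carbon → alkyl halide.
  CH(C6H5): pendant –C6H5: benzene ring → arene.
  CH(CHO): pendant –CHO: carbonyl C bonded to C and H → aldehyde.
  CH(OCOCH3): pendant –OC(=O)CH3: an acyloxy group → ester.
  CH(NHCOCH3): pendant –NHC(=O)CH3: N bonded to a carbonyl → amide (not amine).
  CH(F): halogen on an sp³ carbon → alkyl halide.
  CH(CH=CH2): pendant –CH=CH2: C=C double bond → alkene.
  COOCH3: –C(=O)OCH3: carbonyl C bonded to C and to –OCH3 → ester (not ketone + ether).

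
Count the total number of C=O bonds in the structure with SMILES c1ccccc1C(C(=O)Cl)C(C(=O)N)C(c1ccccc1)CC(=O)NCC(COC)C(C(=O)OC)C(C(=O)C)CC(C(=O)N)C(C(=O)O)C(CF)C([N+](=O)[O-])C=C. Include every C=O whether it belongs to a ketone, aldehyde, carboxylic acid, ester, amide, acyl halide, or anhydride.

CH(COCl): acyl halide, 1 C=O (running total 1).
CH(CONH2): amide, 1 C=O (running total 2).
CH2CONHCH2: amide, 1 C=O (running total 3).
CH(COOCH3): ester, 1 C=O (running total 4).
CH(COCH3): ketone, 1 C=O (running total 5).
CH(CONH2): amide, 1 C=O (running total 6).
CH(COOH): carboxylic acid, 1 C=O (running total 7).

7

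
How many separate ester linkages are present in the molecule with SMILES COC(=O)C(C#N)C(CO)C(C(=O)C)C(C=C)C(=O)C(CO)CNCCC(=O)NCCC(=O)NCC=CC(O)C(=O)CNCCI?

1

CH3O–C(=O)–: carbonyl C bonded to C and to –OCH3 → ester (not ketone + ether).
pendant –C≡N: nitrile.
pendant –CH2OH on an sp³ backbone C → alcohol.
pendant –COCH3: carbonyl C bonded to two carbons → ketone.
pendant –CH=CH2: C=C double bond → alkene.
–C(=O)– with carbon on both sides → ketone.
pendant –CH2OH on an sp³ backbone C → alcohol.
C–N–C with sp³ carbons and no adjacent C=O → amine (secondary).
–C(=O)–N– linkage → amide (the N is not an amine).
–C(=O)–N– linkage → amide (the N is not an amine).
C=C double bond → alkene.
–OH on an sp³ carbon → alcohol (secondary).
–C(=O)– with carbon on both sides → ketone.
C–N–C with sp³ carbons and no adjacent C=O → amine (secondary).
halogen on an sp³ carbon → alkyl halide.
Ester appears at: CH3OOC → 1.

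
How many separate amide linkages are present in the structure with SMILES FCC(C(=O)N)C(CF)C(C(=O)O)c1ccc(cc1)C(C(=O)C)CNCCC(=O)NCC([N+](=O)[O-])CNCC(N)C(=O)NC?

3

Taking each segment in turn:
  FCH2: halogen on an sp³ carbon → alkyl halide.
  CH(CONH2): pendant –CONH2: carbonyl C bonded to C and N → amide.
  CH(CH2F): pendant –CH2X: halogen on sp³ carbon → alkyl halide.
  CH(COOH): pendant –COOH: carbonyl C bonded to C and –OH → carboxylic acid.
  C6H4: para-disubstituted benzene ring → arene.
  CH(COCH3): pendant –COCH3: carbonyl C bonded to two carbons → ketone.
  CH2NHCH2: C–N–C with sp³ carbons and no adjacent C=O → amine (secondary).
  CH2CONHCH2: –C(=O)–N– linkage → amide (the N is not an amine).
  CH(NO2): –NO2 on an sp³ carbon → nitro (the N=O is not a carbonyl).
  CH2NHCH2: C–N–C with sp³ carbons and no adjacent C=O → amine (secondary).
  CH(NH2): –NH2 on an sp³ carbon with no adjacent C=O → amine.
  CONHCH3: –C(=O)NHCH3: carbonyl C bonded to C and to N → amide (the N is not an amine).
Amide appears at: CH(CONH2), CH2CONHCH2, CONHCH3 → 3.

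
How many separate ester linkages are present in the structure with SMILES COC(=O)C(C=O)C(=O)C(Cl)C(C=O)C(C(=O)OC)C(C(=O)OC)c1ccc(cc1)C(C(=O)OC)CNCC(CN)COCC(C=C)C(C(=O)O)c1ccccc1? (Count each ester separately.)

4

Reading the structure from left to right:
  CH3OOC: CH3O–C(=O)–: carbonyl C bonded to C and to –OCH3 → ester (not ketone + ether).
  CH(CHO): pendant –CHO: carbonyl C bonded to C and H → aldehyde.
  CO: –C(=O)– with carbon on both sides → ketone.
  CH(Cl): halogen on an sp³ carbon → alkyl halide.
  CH(CHO): pendant –CHO: carbonyl C bonded to C and H → aldehyde.
  CH(COOCH3): pendant –COOCH3: carbonyl C bonded to C and –OCH3 → ester.
  CH(COOCH3): pendant –COOCH3: carbonyl C bonded to C and –OCH3 → ester.
  C6H4: para-disubstituted benzene ring → arene.
  CH(COOCH3): pendant –COOCH3: carbonyl C bonded to C and –OCH3 → ester.
  CH2NHCH2: C–N–C with sp³ carbons and no adjacent C=O → amine (secondary).
  CH(CH2NH2): pendant –CH2NH2: N on sp³ C, no adjacent C=O → amine.
  CH2OCH2: C–O–C with sp³ carbons on both sides and no adjacent C=O → ether.
  CH(CH=CH2): pendant –CH=CH2: C=C double bond → alkene.
  CH(COOH): pendant –COOH: carbonyl C bonded to C and –OH → carboxylic acid.
  C6H5: –C6H5 phenyl ring → arene.
Ester appears at: CH3OOC, CH(COOCH3), CH(COOCH3), CH(COOCH3) → 4.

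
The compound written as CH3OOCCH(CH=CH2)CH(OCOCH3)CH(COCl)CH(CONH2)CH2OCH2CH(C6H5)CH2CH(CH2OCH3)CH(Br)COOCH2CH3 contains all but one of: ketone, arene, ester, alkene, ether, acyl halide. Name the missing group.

alkene: present (CH(CH=CH2) — pendant –CH=CH2: C=C double bond → alkene).
ester: present (CH3OOC — CH3O–C(=O)–: carbonyl C bonded to C and to –OCH3 → ester (not ketone + ether)).
arene: present (CH(C6H5) — pendant –C6H5: benzene ring → arene).
ether: present (CH2OCH2 — C–O–C with sp³ carbons on both sides and no adjacent C=O → ether).
acyl halide: present (CH(COCl) — pendant –C(=O)X: carbonyl C bonded to C and halogen → acyl halide).
ketone: absent. In each of CH3OOC, CH(OCOCH3) and COOCH2CH3, the C=O is bonded to an –O–C group, which defines an ester, not a ketone. In CH(CONH2), the C=O is bonded to nitrogen, which defines an amide, not a ketone. In CH(COCl), the C=O is bonded to a halogen, which defines an acyl halide, not a ketone.

ketone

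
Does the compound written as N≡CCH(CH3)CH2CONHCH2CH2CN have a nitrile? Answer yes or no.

yes

N≡C–: carbon triple-bonded to nitrogen → nitrile.
–C(=O)–N– linkage → amide (the N is not an amine).
–C≡N: carbon triple-bonded to nitrogen → nitrile.
The N≡C segment supplies the nitrile: N≡C–: carbon triple-bonded to nitrogen → nitrile.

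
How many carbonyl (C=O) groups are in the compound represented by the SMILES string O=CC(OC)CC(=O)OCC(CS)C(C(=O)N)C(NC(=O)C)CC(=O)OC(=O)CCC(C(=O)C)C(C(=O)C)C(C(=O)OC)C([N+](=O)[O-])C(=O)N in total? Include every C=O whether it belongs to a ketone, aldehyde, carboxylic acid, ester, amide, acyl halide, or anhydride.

OHC: aldehyde, 1 C=O (running total 1).
CH2COOCH2: ester, 1 C=O (running total 2).
CH(CONH2): amide, 1 C=O (running total 3).
CH(NHCOCH3): amide, 1 C=O (running total 4).
CH2CO-O-COCH2: anhydride, 2 C=O (running total 6).
CH(COCH3): ketone, 1 C=O (running total 7).
CH(COCH3): ketone, 1 C=O (running total 8).
CH(COOCH3): ester, 1 C=O (running total 9).
CONH2: amide, 1 C=O (running total 10).

10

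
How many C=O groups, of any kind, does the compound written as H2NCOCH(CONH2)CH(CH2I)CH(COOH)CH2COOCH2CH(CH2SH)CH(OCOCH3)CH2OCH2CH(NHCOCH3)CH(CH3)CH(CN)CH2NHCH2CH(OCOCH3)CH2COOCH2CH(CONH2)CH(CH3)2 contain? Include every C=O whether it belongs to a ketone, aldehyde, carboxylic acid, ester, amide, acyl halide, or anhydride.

9

H2NCO: amide, 1 C=O (running total 1).
CH(CONH2): amide, 1 C=O (running total 2).
CH(COOH): carboxylic acid, 1 C=O (running total 3).
CH2COOCH2: ester, 1 C=O (running total 4).
CH(OCOCH3): ester, 1 C=O (running total 5).
CH(NHCOCH3): amide, 1 C=O (running total 6).
CH(OCOCH3): ester, 1 C=O (running total 7).
CH2COOCH2: ester, 1 C=O (running total 8).
CH(CONH2): amide, 1 C=O (running total 9).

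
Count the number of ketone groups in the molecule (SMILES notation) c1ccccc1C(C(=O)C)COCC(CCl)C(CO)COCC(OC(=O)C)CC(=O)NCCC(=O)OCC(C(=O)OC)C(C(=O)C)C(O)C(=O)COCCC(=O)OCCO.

3

C6H5– phenyl ring → arene.
pendant –COCH3: carbonyl C bonded to two carbons → ketone.
C–O–C with sp³ carbons on both sides and no adjacent C=O → ether.
pendant –CH2X: halogen on sp³ carbon → alkyl halide.
pendant –CH2OH on an sp³ backbone C → alcohol.
C–O–C with sp³ carbons on both sides and no adjacent C=O → ether.
pendant –OC(=O)CH3: an acyloxy group → ester.
–C(=O)–N– linkage → amide (the N is not an amine).
–C(=O)–O–C with C on the carbonyl side → ester.
pendant –COOCH3: carbonyl C bonded to C and –OCH3 → ester.
pendant –COCH3: carbonyl C bonded to two carbons → ketone.
–OH on an sp³ carbon → alcohol (secondary).
–C(=O)– with carbon on both sides → ketone.
C–O–C with sp³ carbons on both sides and no adjacent C=O → ether.
–C(=O)–O–C with C on the carbonyl side → ester.
–OH on an sp³ carbon → alcohol.
Ketone appears at: CH(COCH3), CH(COCH3), CO → 3.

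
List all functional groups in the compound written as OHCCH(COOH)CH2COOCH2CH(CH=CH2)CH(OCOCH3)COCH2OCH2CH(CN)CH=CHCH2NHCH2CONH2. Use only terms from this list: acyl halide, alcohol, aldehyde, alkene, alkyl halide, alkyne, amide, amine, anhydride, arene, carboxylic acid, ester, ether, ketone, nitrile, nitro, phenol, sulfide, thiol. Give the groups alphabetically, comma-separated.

Working along the chain:
  OHC: terminal –CHO: carbonyl C bonded to H and C → aldehyde.
  CH(COOH): pendant –COOH: carbonyl C bonded to C and –OH → carboxylic acid.
  CH2COOCH2: –C(=O)–O–C with C on the carbonyl side → ester.
  CH(CH=CH2): pendant –CH=CH2: C=C double bond → alkene.
  CH(OCOCH3): pendant –OC(=O)CH3: an acyloxy group → ester.
  CO: –C(=O)– with carbon on both sides → ketone.
  CH2OCH2: C–O–C with sp³ carbons on both sides and no adjacent C=O → ether.
  CH(CN): pendant –C≡N: nitrile.
  CH=CH: C=C double bond → alkene.
  CH2NHCH2: C–N–C with sp³ carbons and no adjacent C=O → amine (secondary).
  CONH2: –C(=O)NH2: carbonyl C bonded to C and to N → amide (the N is not a separate amine).

aldehyde, alkene, amide, amine, carboxylic acid, ester, ether, ketone, nitrile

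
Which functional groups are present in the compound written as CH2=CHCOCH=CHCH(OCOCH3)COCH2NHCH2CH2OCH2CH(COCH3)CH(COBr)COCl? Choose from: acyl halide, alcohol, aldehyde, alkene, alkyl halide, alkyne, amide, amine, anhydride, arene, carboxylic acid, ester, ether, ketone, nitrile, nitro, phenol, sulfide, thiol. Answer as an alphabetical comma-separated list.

Reading the structure from left to right:
  CH2=CH: C=C double bond → alkene.
  CO: –C(=O)– with carbon on both sides → ketone.
  CH=CH: C=C double bond → alkene.
  CH(OCOCH3): pendant –OC(=O)CH3: an acyloxy group → ester.
  CO: –C(=O)– with carbon on both sides → ketone.
  CH2NHCH2: C–N–C with sp³ carbons and no adjacent C=O → amine (secondary).
  CH2OCH2: C–O–C with sp³ carbons on both sides and no adjacent C=O → ether.
  CH(COCH3): pendant –COCH3: carbonyl C bonded to two carbons → ketone.
  CH(COBr): pendant –C(=O)X: carbonyl C bonded to C and halogen → acyl halide.
  COCl: –C(=O)Cl: carbonyl C bonded to C and to a halogen → acyl halide (not alkyl halide).

acyl halide, alkene, amine, ester, ether, ketone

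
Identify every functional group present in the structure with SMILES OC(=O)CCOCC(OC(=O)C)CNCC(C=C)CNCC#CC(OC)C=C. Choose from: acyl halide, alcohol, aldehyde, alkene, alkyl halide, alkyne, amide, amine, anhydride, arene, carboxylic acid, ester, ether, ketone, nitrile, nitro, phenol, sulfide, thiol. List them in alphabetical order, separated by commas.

alkene, alkyne, amine, carboxylic acid, ester, ether

Taking each segment in turn:
  HOOC: –COOH: carbonyl C bonded to –OH and C → carboxylic acid (the –OH is not a separate alcohol).
  CH2OCH2: C–O–C with sp³ carbons on both sides and no adjacent C=O → ether.
  CH(OCOCH3): pendant –OC(=O)CH3: an acyloxy group → ester.
  CH2NHCH2: C–N–C with sp³ carbons and no adjacent C=O → amine (secondary).
  CH(CH=CH2): pendant –CH=CH2: C=C double bond → alkene.
  CH2NHCH2: C–N–C with sp³ carbons and no adjacent C=O → amine (secondary).
  C≡C: C≡C triple bond → alkyne.
  CH(OCH3): pendant –OCH3: C–O–C with sp³ C, no adjacent C=O → ether.
  CH=CH2: C=C double bond → alkene.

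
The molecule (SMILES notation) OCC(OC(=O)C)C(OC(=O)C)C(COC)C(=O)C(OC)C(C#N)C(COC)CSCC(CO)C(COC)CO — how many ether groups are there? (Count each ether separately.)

4

Reading the structure from left to right:
  HOCH2: HO– on an sp³ carbon → alcohol.
  CH(OCOCH3): pendant –OC(=O)CH3: an acyloxy group → ester.
  CH(OCOCH3): pendant –OC(=O)CH3: an acyloxy group → ester.
  CH(CH2OCH3): pendant –CH2OCH3: C–O–C linkage → ether.
  CO: –C(=O)– with carbon on both sides → ketone.
  CH(OCH3): pendant –OCH3: C–O–C with sp³ C, no adjacent C=O → ether.
  CH(CN): pendant –C≡N: nitrile.
  CH(CH2OCH3): pendant –CH2OCH3: C–O–C linkage → ether.
  CH2SCH2: C–S–C linkage → sulfide (thioether).
  CH(CH2OH): pendant –CH2OH on an sp³ backbone C → alcohol.
  CH(CH2OCH3): pendant –CH2OCH3: C–O–C linkage → ether.
  CH2OH: –OH on an sp³ carbon → alcohol.
Ether appears at: CH(CH2OCH3), CH(OCH3), CH(CH2OCH3), CH(CH2OCH3) → 4.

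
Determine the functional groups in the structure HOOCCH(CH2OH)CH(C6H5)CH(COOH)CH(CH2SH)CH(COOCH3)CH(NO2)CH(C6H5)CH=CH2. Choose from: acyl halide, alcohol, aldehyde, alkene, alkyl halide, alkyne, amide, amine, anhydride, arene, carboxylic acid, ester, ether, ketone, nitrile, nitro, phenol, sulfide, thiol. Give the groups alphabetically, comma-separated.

alcohol, alkene, arene, carboxylic acid, ester, nitro, thiol

Reading the structure from left to right:
  HOOC: –COOH: carbonyl C bonded to –OH and C → carboxylic acid (the –OH is not a separate alcohol).
  CH(CH2OH): pendant –CH2OH on an sp³ backbone C → alcohol.
  CH(C6H5): pendant –C6H5: benzene ring → arene.
  CH(COOH): pendant –COOH: carbonyl C bonded to C and –OH → carboxylic acid.
  CH(CH2SH): pendant –CH2SH → thiol.
  CH(COOCH3): pendant –COOCH3: carbonyl C bonded to C and –OCH3 → ester.
  CH(NO2): –NO2 on an sp³ carbon → nitro (the N=O is not a carbonyl).
  CH(C6H5): pendant –C6H5: benzene ring → arene.
  CH=CH2: C=C double bond → alkene.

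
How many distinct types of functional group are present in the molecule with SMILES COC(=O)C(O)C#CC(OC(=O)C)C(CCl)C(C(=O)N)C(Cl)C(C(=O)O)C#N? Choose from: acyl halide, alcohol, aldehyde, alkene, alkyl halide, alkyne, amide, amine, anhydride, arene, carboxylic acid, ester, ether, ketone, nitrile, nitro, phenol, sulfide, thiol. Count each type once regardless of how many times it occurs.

Working along the chain:
  CH3OOC: CH3O–C(=O)–: carbonyl C bonded to C and to –OCH3 → ester (not ketone + ether).
  CH(OH): –OH on an sp³ carbon → alcohol (secondary).
  C≡C: C≡C triple bond → alkyne.
  CH(OCOCH3): pendant –OC(=O)CH3: an acyloxy group → ester.
  CH(CH2Cl): pendant –CH2X: halogen on sp³ carbon → alkyl halide.
  CH(CONH2): pendant –CONH2: carbonyl C bonded to C and N → amide.
  CH(Cl): halogen on an sp³ carbon → alkyl halide.
  CH(COOH): pendant –COOH: carbonyl C bonded to C and –OH → carboxylic acid.
  CN: –C≡N: carbon triple-bonded to nitrogen → nitrile.
Distinct types present: alcohol, alkyl halide, alkyne, amide, carboxylic acid, ester, nitrile.

7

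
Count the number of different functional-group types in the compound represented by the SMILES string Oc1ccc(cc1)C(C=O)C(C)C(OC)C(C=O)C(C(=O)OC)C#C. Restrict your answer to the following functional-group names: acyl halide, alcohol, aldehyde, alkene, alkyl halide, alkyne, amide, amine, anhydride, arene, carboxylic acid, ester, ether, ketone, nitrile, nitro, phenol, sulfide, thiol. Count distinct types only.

6

Reading the structure from left to right:
  HOC6H4: –OH attached directly to an aromatic ring → phenol (not alcohol); the ring itself is an arene.
  CH(CHO): pendant –CHO: carbonyl C bonded to C and H → aldehyde.
  CH(OCH3): pendant –OCH3: C–O–C with sp³ C, no adjacent C=O → ether.
  CH(CHO): pendant –CHO: carbonyl C bonded to C and H → aldehyde.
  CH(COOCH3): pendant –COOCH3: carbonyl C bonded to C and –OCH3 → ester.
  C≡CH: C≡C triple bond → alkyne.
Distinct types present: aldehyde, alkyne, arene, ester, ether, phenol.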